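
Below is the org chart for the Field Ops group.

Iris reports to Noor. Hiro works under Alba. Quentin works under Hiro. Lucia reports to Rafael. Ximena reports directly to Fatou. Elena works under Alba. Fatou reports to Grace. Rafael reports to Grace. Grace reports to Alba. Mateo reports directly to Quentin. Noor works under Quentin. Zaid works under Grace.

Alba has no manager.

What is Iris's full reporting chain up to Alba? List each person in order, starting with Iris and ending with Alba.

Iris reports to Noor. Noor reports to Quentin. Quentin reports to Hiro. Hiro reports to Alba. Alba is at the top.

Iris -> Noor -> Quentin -> Hiro -> Alba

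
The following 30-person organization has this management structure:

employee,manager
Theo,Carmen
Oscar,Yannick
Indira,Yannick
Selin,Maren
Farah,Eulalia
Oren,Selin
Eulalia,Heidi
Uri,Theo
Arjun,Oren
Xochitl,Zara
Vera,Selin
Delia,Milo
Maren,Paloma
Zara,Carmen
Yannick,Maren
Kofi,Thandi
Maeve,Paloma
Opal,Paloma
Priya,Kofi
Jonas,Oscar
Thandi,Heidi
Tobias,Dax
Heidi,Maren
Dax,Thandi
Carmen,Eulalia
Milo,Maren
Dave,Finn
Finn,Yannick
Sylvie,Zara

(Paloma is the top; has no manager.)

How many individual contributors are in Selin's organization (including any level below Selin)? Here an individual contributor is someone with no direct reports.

2

The people in Selin's organization with no one reporting to them are Vera, Arjun. That is 2.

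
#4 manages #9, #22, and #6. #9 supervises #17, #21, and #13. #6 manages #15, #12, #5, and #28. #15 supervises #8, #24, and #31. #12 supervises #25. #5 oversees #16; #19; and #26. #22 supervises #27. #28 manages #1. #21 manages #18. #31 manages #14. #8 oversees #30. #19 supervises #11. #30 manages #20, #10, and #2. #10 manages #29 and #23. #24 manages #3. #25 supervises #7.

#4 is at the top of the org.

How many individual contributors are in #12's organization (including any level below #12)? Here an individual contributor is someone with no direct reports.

1

The only person in #12's organization with no one reporting to them is #7. That is 1.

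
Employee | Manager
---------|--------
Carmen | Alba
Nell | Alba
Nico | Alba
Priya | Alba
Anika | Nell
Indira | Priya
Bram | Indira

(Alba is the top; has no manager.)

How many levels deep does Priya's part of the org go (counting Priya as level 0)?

2

The longest chain under Priya runs Priya → Indira → Bram, which is 2 levels below Priya.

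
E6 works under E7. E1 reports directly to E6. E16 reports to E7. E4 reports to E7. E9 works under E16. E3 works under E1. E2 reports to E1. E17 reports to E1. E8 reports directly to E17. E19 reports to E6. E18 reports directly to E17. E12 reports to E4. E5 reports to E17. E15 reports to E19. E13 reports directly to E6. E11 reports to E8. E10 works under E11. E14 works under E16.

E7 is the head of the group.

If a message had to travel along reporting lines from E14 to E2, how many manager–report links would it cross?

E14 is 2 levels below E7, and E2 is 3 levels below E7 (their lowest common manager). The shortest path runs up from E14 to E7 and back down to E2: 2 + 3 = 5 links.

5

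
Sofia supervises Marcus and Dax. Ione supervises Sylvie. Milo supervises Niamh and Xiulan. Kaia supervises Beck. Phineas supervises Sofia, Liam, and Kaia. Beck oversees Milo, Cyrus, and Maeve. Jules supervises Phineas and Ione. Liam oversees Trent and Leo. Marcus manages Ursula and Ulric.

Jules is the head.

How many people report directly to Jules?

Jules directly manages Phineas, Ione. That is 2 direct reports.

2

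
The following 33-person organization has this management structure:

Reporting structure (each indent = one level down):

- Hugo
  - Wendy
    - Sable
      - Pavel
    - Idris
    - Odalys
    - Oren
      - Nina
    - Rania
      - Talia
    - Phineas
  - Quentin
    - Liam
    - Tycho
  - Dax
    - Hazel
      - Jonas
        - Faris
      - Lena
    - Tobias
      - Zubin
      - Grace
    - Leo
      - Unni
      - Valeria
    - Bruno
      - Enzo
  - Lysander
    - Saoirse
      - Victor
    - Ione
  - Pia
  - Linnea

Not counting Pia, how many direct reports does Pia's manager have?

5

Pia reports to Hugo. Hugo's other direct reports are Wendy, Quentin, Dax, Lysander, Linnea — 5 peers.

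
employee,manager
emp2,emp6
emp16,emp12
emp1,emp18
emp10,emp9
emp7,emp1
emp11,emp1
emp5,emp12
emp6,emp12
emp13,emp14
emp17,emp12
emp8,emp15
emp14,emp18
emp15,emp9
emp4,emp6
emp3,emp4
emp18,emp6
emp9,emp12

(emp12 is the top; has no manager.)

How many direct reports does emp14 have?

emp14 directly manages emp13. That is 1 direct report.

1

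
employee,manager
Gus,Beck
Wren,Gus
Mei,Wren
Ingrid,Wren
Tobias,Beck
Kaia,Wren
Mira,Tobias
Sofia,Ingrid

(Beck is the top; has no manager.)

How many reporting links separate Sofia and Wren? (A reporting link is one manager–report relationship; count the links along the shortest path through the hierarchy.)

2

Sofia is in Wren's organization: the chain from Sofia up to Wren is Sofia → Ingrid → Wren, which is 2 links.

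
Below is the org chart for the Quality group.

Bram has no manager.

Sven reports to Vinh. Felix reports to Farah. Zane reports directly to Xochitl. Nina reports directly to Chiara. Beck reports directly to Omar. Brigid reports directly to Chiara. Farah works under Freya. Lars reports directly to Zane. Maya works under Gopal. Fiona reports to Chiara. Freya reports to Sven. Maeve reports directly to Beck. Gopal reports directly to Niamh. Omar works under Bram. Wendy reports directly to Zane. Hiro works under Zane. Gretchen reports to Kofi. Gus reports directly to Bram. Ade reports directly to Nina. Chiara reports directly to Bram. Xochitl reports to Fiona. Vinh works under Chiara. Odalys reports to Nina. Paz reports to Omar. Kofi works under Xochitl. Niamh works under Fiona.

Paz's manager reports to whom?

Bram

Paz reports to Omar, and Omar reports to Bram. So Paz's skip-level manager is Bram.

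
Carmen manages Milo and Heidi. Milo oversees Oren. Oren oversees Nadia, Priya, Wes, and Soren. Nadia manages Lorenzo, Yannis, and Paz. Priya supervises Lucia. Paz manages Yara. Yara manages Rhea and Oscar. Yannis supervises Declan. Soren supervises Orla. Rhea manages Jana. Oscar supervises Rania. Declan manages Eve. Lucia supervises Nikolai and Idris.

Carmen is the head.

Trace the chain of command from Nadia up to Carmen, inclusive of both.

Nadia reports to Oren. Oren reports to Milo. Milo reports to Carmen. Carmen is at the top.

Nadia -> Oren -> Milo -> Carmen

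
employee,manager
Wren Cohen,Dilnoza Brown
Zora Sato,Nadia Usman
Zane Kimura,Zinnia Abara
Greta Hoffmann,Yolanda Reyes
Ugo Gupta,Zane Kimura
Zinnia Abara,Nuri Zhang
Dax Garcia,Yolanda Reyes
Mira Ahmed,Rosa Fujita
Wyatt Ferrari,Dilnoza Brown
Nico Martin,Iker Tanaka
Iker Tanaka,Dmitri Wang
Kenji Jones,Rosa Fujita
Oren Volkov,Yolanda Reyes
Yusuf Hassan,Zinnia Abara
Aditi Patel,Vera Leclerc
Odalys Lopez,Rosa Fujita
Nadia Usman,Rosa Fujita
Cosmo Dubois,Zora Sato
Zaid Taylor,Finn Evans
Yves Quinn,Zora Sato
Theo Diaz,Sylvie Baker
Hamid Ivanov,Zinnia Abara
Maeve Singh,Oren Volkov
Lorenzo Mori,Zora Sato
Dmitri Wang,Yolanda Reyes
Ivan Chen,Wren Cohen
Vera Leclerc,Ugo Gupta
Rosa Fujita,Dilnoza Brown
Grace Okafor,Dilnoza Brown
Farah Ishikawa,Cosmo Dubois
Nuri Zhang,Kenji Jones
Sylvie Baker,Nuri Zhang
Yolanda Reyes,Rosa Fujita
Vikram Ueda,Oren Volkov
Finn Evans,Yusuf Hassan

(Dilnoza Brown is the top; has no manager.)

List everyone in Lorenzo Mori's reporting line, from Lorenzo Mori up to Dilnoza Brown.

Lorenzo Mori reports to Zora Sato. Zora Sato reports to Nadia Usman. Nadia Usman reports to Rosa Fujita. Rosa Fujita reports to Dilnoza Brown. Dilnoza Brown is at the top.

Lorenzo Mori -> Zora Sato -> Nadia Usman -> Rosa Fujita -> Dilnoza Brown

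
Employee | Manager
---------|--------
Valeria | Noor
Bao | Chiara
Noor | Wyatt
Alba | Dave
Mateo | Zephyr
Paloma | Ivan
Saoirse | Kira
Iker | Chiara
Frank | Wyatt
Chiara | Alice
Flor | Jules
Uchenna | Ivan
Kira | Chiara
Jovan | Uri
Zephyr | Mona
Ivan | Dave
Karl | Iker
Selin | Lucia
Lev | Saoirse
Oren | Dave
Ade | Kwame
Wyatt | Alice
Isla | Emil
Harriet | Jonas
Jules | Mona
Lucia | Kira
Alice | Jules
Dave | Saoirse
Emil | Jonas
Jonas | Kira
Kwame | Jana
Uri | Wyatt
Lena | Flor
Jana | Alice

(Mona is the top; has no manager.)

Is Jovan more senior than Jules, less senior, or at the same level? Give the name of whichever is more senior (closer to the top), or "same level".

Jovan is 5 levels below Mona; Jules is 1. Jules is higher.

Jules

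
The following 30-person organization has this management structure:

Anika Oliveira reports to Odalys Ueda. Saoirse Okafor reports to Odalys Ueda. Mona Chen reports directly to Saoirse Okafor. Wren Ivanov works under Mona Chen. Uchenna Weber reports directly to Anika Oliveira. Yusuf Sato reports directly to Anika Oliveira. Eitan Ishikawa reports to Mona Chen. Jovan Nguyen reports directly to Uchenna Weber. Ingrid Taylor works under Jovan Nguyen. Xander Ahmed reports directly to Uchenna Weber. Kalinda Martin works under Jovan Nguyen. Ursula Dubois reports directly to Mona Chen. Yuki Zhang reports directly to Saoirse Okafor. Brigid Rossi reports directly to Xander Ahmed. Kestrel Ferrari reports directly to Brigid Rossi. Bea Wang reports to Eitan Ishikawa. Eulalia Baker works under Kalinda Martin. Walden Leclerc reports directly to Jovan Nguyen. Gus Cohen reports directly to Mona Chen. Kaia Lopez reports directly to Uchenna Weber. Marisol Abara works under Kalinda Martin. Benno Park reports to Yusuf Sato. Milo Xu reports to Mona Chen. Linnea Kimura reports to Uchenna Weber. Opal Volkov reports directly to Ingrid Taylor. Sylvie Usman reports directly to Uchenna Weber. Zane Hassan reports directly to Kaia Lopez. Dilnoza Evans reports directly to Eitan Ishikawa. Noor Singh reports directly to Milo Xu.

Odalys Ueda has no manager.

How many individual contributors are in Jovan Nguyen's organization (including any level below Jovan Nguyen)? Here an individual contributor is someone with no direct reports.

The people in Jovan Nguyen's organization with no one reporting to them are Walden Leclerc, Marisol Abara, Eulalia Baker, Opal Volkov. That is 4.

4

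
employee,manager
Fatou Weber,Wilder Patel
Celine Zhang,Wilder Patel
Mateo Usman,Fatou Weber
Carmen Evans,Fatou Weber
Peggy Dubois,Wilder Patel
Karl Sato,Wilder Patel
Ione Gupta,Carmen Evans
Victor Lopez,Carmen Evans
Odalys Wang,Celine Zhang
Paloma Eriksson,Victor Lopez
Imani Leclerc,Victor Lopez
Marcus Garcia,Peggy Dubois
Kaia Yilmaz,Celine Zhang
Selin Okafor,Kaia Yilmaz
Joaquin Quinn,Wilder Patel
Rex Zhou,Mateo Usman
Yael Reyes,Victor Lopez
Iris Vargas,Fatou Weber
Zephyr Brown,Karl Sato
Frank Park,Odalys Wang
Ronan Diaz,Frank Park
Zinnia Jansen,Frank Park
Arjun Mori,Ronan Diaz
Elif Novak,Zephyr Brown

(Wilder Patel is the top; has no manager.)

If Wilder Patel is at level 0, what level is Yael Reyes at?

4

Chain from Yael Reyes up to Wilder Patel: Yael Reyes → Victor Lopez → Carmen Evans → Fatou Weber → Wilder Patel. That is 4 steps up, so Yael Reyes is 4 levels below Wilder Patel.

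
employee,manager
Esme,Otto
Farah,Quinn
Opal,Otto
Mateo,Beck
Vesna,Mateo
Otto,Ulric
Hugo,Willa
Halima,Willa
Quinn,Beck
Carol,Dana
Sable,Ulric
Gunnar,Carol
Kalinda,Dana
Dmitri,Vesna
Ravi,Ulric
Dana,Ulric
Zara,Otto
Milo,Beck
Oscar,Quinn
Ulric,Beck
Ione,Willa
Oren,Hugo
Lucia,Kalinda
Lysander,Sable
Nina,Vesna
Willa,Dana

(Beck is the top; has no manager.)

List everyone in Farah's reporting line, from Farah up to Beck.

Farah reports to Quinn. Quinn reports to Beck. Beck is at the top.

Farah -> Quinn -> Beck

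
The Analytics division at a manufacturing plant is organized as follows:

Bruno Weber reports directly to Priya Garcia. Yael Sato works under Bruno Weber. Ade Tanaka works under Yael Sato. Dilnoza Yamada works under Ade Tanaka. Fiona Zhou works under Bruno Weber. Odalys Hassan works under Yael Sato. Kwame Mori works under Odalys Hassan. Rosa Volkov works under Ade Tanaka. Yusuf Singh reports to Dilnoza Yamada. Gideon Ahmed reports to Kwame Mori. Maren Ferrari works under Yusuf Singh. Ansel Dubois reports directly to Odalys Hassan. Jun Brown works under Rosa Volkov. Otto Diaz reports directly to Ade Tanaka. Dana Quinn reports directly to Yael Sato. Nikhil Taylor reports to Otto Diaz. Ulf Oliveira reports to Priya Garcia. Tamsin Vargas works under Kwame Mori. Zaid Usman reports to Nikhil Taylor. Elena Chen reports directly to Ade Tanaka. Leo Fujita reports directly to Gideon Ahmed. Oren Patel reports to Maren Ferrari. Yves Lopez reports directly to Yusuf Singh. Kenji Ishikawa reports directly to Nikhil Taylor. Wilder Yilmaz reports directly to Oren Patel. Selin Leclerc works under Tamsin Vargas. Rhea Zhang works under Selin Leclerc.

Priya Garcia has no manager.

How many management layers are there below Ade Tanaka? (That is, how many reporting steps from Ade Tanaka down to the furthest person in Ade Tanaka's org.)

The longest chain under Ade Tanaka runs Ade Tanaka → Dilnoza Yamada → Yusuf Singh → Maren Ferrari → Oren Patel → Wilder Yilmaz, which is 5 levels below Ade Tanaka.

5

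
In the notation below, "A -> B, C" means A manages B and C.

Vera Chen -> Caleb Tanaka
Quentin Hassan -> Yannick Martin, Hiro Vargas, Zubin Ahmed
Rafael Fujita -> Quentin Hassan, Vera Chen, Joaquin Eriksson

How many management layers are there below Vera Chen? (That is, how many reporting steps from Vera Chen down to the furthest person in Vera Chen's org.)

The longest chain under Vera Chen runs Vera Chen → Caleb Tanaka, which is 1 level below Vera Chen.

1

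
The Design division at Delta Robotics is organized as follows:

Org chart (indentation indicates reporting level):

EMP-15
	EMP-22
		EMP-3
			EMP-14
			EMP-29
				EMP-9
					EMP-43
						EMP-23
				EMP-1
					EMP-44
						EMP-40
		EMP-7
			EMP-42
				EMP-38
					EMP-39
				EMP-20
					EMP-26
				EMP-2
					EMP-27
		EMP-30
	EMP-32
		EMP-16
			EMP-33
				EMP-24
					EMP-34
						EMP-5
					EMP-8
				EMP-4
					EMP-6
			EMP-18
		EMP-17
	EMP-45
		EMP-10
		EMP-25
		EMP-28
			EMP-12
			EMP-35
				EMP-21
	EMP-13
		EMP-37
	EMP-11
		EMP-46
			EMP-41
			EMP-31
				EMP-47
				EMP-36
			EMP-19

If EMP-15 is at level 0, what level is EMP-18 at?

Chain from EMP-18 up to EMP-15: EMP-18 → EMP-16 → EMP-32 → EMP-15. That is 3 steps up, so EMP-18 is 3 levels below EMP-15.

3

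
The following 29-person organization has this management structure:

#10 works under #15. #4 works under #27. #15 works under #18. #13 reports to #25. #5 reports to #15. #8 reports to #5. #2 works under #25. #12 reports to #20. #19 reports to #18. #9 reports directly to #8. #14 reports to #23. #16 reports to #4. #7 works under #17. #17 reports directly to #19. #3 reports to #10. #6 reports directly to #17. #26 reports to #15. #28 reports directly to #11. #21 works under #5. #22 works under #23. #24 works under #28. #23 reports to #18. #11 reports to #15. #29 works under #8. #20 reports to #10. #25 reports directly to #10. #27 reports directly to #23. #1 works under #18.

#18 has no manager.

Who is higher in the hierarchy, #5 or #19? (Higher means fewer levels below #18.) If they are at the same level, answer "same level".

#19

#5 is 2 levels below #18; #19 is 1. #19 is higher.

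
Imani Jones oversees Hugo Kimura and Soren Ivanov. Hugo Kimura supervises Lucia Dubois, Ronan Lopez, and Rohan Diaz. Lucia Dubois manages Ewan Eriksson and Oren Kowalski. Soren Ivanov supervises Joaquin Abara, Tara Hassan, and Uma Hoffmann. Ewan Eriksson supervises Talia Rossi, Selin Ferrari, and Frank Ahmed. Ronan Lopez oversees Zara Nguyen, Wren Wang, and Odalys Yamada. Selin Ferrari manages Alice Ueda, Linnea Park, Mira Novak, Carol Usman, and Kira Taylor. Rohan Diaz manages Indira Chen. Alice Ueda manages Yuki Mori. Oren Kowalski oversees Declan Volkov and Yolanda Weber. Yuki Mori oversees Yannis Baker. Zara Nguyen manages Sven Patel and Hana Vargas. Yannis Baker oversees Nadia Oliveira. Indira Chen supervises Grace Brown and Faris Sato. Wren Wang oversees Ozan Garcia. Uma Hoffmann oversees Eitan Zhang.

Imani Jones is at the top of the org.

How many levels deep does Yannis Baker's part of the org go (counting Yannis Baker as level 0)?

1

The longest chain under Yannis Baker runs Yannis Baker → Nadia Oliveira, which is 1 level below Yannis Baker.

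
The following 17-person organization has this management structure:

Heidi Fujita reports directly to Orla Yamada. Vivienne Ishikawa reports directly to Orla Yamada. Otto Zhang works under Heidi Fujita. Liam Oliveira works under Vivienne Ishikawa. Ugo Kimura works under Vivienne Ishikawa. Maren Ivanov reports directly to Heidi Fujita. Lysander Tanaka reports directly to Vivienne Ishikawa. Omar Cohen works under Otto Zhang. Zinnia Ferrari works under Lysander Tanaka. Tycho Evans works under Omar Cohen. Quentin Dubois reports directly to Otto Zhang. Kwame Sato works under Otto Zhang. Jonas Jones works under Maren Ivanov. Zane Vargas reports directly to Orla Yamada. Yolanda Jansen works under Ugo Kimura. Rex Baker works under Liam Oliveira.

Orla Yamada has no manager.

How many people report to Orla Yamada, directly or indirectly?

16

Orla Yamada directly manages Heidi Fujita, Vivienne Ishikawa, Zane Vargas. Under Heidi Fujita: Maren Ivanov, Jonas Jones, Otto Zhang, Kwame Sato, Quentin Dubois, Omar Cohen, Tycho Evans (7). Under Vivienne Ishikawa: Lysander Tanaka, Zinnia Ferrari, Ugo Kimura, Yolanda Jansen, Liam Oliveira, Rex Baker (6). Zane Vargas has no reports. So Orla Yamada's organization is 3 direct reports plus everyone under them: 8 + 7 + 1 = 16.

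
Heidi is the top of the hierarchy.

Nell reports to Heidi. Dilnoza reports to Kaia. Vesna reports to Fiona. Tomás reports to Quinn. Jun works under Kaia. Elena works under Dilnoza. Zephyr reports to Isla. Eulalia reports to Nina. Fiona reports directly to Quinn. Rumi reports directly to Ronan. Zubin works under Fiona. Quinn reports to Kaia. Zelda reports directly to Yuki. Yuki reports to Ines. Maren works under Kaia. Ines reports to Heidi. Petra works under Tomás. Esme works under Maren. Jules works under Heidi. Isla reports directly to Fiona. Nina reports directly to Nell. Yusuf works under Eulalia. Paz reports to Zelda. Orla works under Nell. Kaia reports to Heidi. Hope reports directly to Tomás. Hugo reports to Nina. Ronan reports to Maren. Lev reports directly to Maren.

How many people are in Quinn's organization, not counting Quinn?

Quinn directly manages Fiona, Tomás. Under Fiona: Isla, Zephyr, Zubin, Vesna (4). Under Tomás: Petra, Hope (2). So Quinn's organization is 2 direct reports plus everyone under them: 5 + 3 = 8.

8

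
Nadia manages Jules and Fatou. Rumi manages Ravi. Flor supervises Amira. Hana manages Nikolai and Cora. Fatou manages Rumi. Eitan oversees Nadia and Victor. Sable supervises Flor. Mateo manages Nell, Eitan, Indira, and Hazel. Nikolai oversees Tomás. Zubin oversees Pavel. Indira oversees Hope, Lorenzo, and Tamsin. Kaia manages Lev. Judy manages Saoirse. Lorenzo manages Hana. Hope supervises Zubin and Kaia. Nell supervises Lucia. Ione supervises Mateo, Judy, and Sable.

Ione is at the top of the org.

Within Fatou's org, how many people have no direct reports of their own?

1

The only person in Fatou's organization with no one reporting to them is Ravi. That is 1.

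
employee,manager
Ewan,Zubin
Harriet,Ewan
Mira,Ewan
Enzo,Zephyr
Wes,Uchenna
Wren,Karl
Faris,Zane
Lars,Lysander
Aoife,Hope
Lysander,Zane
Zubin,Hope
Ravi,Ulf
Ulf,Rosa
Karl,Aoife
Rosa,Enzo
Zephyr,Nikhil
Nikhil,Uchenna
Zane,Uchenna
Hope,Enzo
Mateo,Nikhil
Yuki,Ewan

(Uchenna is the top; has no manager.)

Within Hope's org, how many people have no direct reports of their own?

4

The people in Hope's organization with no one reporting to them are Wren, Yuki, Harriet, Mira. That is 4.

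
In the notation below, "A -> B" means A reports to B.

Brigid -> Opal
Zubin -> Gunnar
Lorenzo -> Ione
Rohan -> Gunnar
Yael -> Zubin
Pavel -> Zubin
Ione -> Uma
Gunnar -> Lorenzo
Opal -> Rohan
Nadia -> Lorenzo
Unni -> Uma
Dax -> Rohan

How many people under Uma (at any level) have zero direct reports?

6

The people in Uma's organization with no one reporting to them are Unni, Nadia, Dax, Brigid, Yael, Pavel. That is 6.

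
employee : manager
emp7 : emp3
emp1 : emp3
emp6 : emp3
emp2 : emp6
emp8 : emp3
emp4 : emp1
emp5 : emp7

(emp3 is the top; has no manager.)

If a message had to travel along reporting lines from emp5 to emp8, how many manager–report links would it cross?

emp5 is 2 levels below emp3, and emp8 is 1 level below emp3 (their lowest common manager). The shortest path runs up from emp5 to emp3 and back down to emp8: 2 + 1 = 3 links.

3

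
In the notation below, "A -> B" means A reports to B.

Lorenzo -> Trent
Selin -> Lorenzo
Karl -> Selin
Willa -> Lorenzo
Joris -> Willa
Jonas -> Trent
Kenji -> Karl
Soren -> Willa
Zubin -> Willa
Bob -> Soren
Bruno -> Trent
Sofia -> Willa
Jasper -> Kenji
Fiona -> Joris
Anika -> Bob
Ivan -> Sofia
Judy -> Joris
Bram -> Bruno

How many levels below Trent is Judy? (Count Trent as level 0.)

Chain from Judy up to Trent: Judy → Joris → Willa → Lorenzo → Trent. That is 4 steps up, so Judy is 4 levels below Trent.

4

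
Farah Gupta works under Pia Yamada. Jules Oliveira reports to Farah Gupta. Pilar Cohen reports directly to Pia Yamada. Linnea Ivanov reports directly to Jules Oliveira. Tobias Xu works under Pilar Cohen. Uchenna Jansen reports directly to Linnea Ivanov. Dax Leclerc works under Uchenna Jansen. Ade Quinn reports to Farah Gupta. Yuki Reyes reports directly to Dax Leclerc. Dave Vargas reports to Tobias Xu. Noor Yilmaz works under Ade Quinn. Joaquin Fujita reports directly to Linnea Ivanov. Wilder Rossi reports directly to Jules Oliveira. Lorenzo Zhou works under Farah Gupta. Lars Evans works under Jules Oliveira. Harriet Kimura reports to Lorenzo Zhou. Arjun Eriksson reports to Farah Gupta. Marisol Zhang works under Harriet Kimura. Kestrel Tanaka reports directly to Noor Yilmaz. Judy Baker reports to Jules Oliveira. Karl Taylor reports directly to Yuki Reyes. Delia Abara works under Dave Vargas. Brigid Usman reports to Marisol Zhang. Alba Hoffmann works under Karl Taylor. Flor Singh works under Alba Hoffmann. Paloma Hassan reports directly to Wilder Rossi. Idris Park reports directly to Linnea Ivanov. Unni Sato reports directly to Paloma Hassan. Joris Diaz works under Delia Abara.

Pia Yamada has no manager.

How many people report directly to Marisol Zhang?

1

Marisol Zhang directly manages Brigid Usman. That is 1 direct report.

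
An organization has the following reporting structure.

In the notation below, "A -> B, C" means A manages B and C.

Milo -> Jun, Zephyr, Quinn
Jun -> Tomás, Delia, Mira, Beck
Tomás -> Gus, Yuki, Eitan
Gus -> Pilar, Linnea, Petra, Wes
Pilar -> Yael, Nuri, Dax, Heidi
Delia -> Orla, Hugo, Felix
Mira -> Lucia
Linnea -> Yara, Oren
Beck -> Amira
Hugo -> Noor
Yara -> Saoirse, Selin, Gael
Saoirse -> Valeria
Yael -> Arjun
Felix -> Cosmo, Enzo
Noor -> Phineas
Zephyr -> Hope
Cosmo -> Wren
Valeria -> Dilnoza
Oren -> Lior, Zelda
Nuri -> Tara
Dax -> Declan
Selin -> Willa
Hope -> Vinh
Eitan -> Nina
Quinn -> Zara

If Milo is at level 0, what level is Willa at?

7

Chain from Willa up to Milo: Willa → Selin → Yara → Linnea → Gus → Tomás → Jun → Milo. That is 7 steps up, so Willa is 7 levels below Milo.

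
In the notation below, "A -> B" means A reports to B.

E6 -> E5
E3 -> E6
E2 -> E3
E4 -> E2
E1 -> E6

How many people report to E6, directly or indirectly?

4

E6 directly manages E3, E1. Under E3: E2, E4 (2). E1 has no reports. So E6's organization is 2 direct reports plus everyone under them: 3 + 1 = 4.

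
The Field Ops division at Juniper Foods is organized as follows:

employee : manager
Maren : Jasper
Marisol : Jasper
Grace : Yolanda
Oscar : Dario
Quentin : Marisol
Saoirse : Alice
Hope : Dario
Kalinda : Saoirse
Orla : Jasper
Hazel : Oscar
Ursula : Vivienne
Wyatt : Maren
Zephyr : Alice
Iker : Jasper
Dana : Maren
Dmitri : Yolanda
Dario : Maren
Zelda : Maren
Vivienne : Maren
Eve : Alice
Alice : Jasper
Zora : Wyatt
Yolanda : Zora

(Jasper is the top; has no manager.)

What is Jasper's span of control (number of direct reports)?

Jasper directly manages Maren, Marisol, Alice, Iker, Orla. That is 5 direct reports.

5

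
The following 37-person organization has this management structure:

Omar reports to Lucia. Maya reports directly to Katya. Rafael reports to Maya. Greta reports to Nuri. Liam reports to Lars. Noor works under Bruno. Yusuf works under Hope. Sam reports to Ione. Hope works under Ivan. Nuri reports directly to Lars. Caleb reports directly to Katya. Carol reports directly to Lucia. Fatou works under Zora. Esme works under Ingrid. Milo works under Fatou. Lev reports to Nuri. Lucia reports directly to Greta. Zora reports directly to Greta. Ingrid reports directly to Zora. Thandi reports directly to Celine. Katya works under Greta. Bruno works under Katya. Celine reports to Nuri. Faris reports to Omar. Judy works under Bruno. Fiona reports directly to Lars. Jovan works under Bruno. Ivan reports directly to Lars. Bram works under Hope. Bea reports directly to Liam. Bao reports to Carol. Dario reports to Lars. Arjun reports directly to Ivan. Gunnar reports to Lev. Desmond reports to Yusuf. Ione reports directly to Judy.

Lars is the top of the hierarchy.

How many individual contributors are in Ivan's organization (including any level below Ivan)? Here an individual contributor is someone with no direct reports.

The people in Ivan's organization with no one reporting to them are Bram, Desmond, Arjun. That is 3.

3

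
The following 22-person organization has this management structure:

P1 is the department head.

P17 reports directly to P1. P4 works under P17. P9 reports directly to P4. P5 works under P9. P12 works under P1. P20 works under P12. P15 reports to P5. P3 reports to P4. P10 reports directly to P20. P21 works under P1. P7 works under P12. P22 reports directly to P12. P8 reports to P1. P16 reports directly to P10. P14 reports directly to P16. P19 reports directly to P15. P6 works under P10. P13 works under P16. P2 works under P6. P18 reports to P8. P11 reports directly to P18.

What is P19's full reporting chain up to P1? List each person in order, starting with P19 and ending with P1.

P19 reports to P15. P15 reports to P5. P5 reports to P9. P9 reports to P4. P4 reports to P17. P17 reports to P1. P1 is at the top.

P19 -> P15 -> P5 -> P9 -> P4 -> P17 -> P1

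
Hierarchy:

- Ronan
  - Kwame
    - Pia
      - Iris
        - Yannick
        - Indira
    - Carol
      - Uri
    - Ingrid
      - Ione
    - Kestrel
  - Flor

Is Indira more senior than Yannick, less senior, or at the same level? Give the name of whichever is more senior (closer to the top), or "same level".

same level

Both Indira and Yannick are 4 levels below Ronan.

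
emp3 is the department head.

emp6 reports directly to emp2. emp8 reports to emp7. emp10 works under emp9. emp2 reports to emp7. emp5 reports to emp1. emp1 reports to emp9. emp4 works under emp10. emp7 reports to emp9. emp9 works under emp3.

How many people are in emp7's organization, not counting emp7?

3

emp7 directly manages emp2, emp8. Under emp2: emp6 (1). emp8 has no reports. So emp7's organization is 2 direct reports plus everyone under them: 2 + 1 = 3.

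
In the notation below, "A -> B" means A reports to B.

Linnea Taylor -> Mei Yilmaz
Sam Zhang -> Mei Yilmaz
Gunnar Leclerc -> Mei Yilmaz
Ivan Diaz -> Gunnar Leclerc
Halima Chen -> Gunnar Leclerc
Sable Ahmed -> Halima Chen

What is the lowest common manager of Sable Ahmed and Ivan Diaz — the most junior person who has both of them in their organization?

Gunnar Leclerc

Sable Ahmed's chain of managers is Halima Chen, Gunnar Leclerc, Mei Yilmaz. Ivan Diaz's chain of managers is Gunnar Leclerc, Mei Yilmaz. The first manager that appears in both chains is Gunnar Leclerc.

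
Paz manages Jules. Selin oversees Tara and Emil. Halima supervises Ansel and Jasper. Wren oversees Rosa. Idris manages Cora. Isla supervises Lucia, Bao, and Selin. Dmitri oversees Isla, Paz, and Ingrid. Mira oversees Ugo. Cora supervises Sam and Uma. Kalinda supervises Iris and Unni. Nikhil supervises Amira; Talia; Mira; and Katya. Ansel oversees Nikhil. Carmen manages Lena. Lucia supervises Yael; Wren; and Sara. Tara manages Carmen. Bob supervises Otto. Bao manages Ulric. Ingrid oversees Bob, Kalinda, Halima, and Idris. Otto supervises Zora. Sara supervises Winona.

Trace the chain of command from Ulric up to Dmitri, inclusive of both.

Ulric reports to Bao. Bao reports to Isla. Isla reports to Dmitri. Dmitri is at the top.

Ulric -> Bao -> Isla -> Dmitri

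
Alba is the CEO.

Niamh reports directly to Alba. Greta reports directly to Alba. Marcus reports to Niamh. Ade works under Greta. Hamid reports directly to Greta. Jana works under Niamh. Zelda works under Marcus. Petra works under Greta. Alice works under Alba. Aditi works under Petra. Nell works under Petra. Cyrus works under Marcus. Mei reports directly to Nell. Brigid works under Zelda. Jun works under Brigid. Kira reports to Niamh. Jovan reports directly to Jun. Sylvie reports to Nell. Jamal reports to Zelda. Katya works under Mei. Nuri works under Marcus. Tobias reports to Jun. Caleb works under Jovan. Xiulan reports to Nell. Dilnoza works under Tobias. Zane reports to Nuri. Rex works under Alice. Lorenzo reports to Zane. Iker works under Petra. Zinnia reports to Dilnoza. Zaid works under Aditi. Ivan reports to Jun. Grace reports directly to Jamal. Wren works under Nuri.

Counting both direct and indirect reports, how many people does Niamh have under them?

Niamh directly manages Marcus, Jana, Kira. Under Marcus: Nuri, Wren, Zane, Lorenzo, Cyrus, Zelda, Jamal, Grace, Brigid, Jun, Ivan, Tobias, Dilnoza, Zinnia, Jovan, Caleb (16). Jana has no reports. Kira has no reports. So Niamh's organization is 3 direct reports plus everyone under them: 17 + 1 + 1 = 19.

19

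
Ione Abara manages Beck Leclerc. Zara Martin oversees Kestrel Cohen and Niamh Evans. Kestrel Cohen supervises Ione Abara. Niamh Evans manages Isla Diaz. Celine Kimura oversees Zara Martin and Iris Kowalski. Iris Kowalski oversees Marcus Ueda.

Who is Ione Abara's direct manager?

Kestrel Cohen

Ione Abara reports directly to Kestrel Cohen.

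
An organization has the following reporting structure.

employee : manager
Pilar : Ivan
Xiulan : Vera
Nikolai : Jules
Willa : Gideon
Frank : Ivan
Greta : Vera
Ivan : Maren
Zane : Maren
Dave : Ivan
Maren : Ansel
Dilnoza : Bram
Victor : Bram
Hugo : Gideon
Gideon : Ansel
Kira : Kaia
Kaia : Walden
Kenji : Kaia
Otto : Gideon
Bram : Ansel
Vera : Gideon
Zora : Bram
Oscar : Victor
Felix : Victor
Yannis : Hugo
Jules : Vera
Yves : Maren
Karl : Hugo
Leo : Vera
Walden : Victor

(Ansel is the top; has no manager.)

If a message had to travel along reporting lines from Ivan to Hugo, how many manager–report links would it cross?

Ivan is 2 levels below Ansel, and Hugo is 2 levels below Ansel (their lowest common manager). The shortest path runs up from Ivan to Ansel and back down to Hugo: 2 + 2 = 4 links.

4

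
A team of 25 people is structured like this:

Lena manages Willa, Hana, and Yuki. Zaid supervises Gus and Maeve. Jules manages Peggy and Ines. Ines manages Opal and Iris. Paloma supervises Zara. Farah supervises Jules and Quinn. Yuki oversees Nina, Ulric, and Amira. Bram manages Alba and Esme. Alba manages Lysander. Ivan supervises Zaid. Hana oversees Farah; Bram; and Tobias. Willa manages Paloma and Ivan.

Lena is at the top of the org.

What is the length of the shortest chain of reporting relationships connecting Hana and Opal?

4

Opal is in Hana's organization: the chain from Opal up to Hana is Opal → Ines → Jules → Farah → Hana, which is 4 links.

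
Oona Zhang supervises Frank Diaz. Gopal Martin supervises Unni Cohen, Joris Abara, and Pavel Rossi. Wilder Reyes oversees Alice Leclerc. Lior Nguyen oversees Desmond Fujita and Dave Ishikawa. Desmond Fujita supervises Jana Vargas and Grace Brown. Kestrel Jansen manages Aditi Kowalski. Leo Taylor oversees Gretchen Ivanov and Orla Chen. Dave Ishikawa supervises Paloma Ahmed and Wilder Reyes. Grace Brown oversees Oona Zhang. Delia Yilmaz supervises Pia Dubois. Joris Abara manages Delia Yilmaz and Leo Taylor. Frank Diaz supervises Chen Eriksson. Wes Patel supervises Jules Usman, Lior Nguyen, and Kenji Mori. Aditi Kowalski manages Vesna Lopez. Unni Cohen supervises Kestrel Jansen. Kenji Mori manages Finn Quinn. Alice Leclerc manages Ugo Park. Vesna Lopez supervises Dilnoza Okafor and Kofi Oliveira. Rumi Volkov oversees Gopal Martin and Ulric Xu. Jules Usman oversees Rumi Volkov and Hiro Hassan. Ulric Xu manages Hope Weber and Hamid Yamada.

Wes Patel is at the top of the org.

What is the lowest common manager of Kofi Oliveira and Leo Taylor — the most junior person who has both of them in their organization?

Gopal Martin

Kofi Oliveira's chain of managers is Vesna Lopez, Aditi Kowalski, Kestrel Jansen, Unni Cohen, Gopal Martin, Rumi Volkov, Jules Usman, Wes Patel. Leo Taylor's chain of managers is Joris Abara, Gopal Martin, Rumi Volkov, Jules Usman, Wes Patel. The first manager that appears in both chains is Gopal Martin.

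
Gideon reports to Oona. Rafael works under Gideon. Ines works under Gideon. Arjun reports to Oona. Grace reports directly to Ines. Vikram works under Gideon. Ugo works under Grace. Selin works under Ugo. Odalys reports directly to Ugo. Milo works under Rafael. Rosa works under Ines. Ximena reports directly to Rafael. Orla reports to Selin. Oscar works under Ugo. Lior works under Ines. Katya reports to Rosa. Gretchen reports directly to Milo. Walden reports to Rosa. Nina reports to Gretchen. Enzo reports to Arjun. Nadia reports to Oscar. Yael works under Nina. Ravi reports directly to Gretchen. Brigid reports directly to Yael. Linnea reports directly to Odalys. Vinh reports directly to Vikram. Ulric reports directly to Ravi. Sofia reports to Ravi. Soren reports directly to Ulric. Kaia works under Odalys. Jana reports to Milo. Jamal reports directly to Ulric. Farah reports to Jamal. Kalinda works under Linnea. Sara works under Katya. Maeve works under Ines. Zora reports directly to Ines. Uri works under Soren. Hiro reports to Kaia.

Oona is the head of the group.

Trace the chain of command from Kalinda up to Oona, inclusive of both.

Kalinda -> Linnea -> Odalys -> Ugo -> Grace -> Ines -> Gideon -> Oona

Kalinda reports to Linnea. Linnea reports to Odalys. Odalys reports to Ugo. Ugo reports to Grace. Grace reports to Ines. Ines reports to Gideon. Gideon reports to Oona. Oona is at the top.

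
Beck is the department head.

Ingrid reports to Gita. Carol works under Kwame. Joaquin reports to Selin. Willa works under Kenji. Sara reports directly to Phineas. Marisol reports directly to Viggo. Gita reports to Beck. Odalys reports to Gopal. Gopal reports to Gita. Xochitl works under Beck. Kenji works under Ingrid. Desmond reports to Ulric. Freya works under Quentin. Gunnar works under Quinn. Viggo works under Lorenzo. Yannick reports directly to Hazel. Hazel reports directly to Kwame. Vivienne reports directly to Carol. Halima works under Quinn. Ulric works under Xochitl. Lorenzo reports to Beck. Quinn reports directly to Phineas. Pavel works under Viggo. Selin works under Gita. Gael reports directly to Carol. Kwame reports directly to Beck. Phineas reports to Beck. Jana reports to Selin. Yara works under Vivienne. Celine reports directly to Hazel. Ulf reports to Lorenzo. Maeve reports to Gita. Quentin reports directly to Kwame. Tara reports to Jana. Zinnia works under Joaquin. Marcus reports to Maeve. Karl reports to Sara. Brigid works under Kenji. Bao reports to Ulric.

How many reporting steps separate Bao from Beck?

3

Chain from Bao up to Beck: Bao → Ulric → Xochitl → Beck. That is 3 steps up, so Bao is 3 levels below Beck.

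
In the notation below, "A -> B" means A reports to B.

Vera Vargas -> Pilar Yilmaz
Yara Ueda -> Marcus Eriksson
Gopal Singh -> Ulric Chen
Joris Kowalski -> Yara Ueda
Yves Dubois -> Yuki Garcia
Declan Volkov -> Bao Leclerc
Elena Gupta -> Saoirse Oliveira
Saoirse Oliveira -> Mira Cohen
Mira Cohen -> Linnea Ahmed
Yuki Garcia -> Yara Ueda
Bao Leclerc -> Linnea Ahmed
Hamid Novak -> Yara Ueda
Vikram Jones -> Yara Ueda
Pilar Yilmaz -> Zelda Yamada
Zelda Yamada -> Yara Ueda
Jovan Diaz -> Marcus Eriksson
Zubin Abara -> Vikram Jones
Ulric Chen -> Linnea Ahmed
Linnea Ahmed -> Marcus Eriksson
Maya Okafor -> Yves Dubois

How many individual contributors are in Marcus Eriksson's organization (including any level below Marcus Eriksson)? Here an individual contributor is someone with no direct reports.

9

The people in Marcus Eriksson's organization with no one reporting to them are Gopal Singh, Elena Gupta, Declan Volkov, Jovan Diaz, Hamid Novak, Joris Kowalski, Zubin Abara, Maya Okafor, Vera Vargas. That is 9.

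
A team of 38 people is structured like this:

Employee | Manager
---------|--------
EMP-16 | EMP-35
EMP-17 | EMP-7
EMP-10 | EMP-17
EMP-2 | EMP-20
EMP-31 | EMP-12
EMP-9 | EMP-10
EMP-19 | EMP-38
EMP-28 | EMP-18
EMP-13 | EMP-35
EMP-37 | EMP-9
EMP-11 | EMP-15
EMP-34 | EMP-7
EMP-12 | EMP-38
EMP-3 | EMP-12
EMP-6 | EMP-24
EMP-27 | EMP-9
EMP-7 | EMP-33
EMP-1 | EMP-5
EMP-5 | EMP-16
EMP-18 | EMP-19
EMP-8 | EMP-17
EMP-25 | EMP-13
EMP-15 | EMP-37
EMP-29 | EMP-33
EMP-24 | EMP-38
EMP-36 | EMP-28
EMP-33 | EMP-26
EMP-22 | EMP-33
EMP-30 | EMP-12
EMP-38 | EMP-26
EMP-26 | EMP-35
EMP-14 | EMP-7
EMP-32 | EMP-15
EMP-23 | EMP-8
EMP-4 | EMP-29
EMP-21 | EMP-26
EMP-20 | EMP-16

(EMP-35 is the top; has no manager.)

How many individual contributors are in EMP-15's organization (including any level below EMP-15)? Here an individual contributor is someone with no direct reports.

The people in EMP-15's organization with no one reporting to them are EMP-11, EMP-32. That is 2.

2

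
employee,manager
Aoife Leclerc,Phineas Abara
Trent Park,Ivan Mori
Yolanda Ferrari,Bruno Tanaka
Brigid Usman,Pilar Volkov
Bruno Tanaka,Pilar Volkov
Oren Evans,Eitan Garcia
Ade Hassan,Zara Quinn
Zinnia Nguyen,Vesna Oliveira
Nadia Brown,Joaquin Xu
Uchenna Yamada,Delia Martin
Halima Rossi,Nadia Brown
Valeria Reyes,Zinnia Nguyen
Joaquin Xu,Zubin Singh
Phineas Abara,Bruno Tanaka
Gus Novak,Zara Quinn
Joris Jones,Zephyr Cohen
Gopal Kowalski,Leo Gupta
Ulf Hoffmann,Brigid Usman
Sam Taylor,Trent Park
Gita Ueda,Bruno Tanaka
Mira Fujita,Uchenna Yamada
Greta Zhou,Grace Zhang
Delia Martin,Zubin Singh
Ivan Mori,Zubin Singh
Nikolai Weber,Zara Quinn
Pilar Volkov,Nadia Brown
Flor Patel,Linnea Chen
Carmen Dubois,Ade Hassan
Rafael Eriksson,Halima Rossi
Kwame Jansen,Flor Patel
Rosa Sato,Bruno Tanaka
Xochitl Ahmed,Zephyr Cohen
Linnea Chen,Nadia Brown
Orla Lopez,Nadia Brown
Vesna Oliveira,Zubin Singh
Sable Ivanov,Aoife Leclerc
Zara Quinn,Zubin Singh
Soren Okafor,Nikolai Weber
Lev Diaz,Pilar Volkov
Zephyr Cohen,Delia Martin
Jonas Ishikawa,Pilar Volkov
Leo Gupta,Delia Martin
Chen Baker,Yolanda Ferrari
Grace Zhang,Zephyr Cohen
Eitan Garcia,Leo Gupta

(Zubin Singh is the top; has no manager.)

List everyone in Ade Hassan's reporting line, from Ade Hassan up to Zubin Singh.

Ade Hassan -> Zara Quinn -> Zubin Singh

Ade Hassan reports to Zara Quinn. Zara Quinn reports to Zubin Singh. Zubin Singh is at the top.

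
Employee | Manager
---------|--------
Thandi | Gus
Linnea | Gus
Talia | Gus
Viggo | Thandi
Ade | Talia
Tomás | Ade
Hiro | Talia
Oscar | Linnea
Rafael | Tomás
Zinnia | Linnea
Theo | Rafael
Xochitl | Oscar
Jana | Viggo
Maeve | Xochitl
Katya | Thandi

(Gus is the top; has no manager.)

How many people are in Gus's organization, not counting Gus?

15

Gus directly manages Thandi, Linnea, Talia. Under Thandi: Katya, Viggo, Jana (3). Under Linnea: Zinnia, Oscar, Xochitl, Maeve (4). Under Talia: Hiro, Ade, Tomás, Rafael, Theo (5). So Gus's organization is 3 direct reports plus everyone under them: 4 + 5 + 6 = 15.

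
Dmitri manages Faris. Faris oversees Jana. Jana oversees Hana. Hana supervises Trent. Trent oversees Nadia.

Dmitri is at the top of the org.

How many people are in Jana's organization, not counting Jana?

3

Jana directly manages Hana. Under Hana: Trent, Nadia (2). That's 3 in total.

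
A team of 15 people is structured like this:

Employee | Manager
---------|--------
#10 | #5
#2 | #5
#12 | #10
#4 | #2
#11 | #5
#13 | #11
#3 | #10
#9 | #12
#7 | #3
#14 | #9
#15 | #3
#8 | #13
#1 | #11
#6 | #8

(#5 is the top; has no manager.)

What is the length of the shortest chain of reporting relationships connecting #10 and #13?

#10 is 1 level below #5, and #13 is 2 levels below #5 (their lowest common manager). The shortest path runs up from #10 to #5 and back down to #13: 1 + 2 = 3 links.

3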